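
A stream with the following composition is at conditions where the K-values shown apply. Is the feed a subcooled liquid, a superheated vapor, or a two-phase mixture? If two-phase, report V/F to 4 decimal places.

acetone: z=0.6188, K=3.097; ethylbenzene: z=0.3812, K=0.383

ΣzᵢKᵢ = 2.0624; Σzᵢ/Kᵢ = 1.1951.
Both exceed 1, so a two-phase solution exists.
Material balance + equilibrium reduce to Σ zᵢ(Kᵢ−1)/(1+ψ(Kᵢ−1)) = 0.
Newton–Raphson from ψ = 0.46:
  ψ = 0.4600: g = 0.33209, g' = -0.9879 → ψ = 0.7961
  ψ = 0.7961: g = 0.02381, g' = -0.9425 → ψ = 0.8214
  ψ = 0.8214: g = -0.00026, g' = -0.9637 → ψ = 0.8211
Converged at ψ = 0.8211.

two-phase, V/F = 0.8211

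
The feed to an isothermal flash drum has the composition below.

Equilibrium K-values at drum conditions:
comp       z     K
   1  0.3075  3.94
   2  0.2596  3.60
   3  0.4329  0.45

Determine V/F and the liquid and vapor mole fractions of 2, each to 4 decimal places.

Material balance + equilibrium reduce to Σ zᵢ(Kᵢ−1)/(1+V/F(Kᵢ−1)) = 0.
Feasibility: ΣzᵢKᵢ = 2.3409, Σzᵢ/Kᵢ = 1.1122 — both > 1, two phases present.
Iterate (Newton) starting at V/F = 0.5:
  V/F = 0.5000: g = 0.33107, g' = -1.0165 → V/F = 0.8257
  V/F = 0.8257: g = 0.04208, g' = -0.8429 → V/F = 0.8756
  V/F = 0.8756: g = -0.00035, g' = -0.8588 → V/F = 0.8752
Converged at V/F = 0.8752.
Compositions from xᵢ = zᵢ/(1+V/F(Kᵢ−1)), yᵢ = Kᵢxᵢ:
  1: x = 0.0861, y = 0.3391
  2: x = 0.0793, y = 0.2853
  3: x = 0.8347, y = 0.3756

V/F = 0.8752, x_2 = 0.0793, y_2 = 0.2853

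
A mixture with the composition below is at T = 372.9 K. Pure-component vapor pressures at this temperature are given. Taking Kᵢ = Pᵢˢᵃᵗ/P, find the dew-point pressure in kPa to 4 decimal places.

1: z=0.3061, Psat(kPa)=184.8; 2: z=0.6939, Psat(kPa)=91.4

Pdew = 108.1281 kPa

At the dew point ψ → 1, so Σzᵢ/Kᵢ = 1 with Kᵢ = Pᵢˢᵃᵗ/P ⇒ 1/P = Σzᵢ/Pᵢˢᵃᵗ.
1/P = 0.3061/184.8 + 0.6939/91.4 = 0.0092483 ⇒ P = 108.1281 kPa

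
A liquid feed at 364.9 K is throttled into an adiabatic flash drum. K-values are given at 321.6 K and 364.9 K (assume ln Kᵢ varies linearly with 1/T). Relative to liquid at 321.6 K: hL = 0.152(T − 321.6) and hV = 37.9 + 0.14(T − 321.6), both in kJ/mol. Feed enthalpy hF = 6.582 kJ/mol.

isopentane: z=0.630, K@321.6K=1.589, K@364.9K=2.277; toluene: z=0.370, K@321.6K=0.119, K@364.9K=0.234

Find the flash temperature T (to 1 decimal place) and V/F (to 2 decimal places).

Adiabatic flash: solve Rachford–Rice at each trial T, then check hF = ψ·hV(T) + (1−ψ)·hL(T).
  T = 321.6 K: K = (1.589, 0.119), RR gives ψ = 0.087, H_out = 3.294 kJ/mol
  T = 364.9 K: K = (2.277, 0.234), RR gives ψ = 0.533, H_out = 26.495 kJ/mol
  T = 343.2 K: K = (1.923, 0.170), RR gives ψ = 0.358, H_out = 16.777 kJ/mol
  T = 332.4 K: K = (1.753, 0.143), RR gives ψ = 0.244, H_out = 10.867 kJ/mol
  T = 327.0 K: K = (1.671, 0.131), RR gives ψ = 0.173, H_out = 7.366 kJ/mol
  T = 324.3 K: K = (1.630, 0.125), RR gives ψ = 0.132, H_out = 5.415 kJ/mol
  T = 325.6 K: K = (1.649, 0.128), RR gives ψ = 0.152, H_out = 6.374 kJ/mol
Linear interpolation between T = 325.6 (H_out = 6.374) and T = 327.0 (H_out = 7.366) on hF = 6.582 gives T ≈ 325.9 K, at which ψ = 0.16.

T = 325.9 K, V/F = 0.16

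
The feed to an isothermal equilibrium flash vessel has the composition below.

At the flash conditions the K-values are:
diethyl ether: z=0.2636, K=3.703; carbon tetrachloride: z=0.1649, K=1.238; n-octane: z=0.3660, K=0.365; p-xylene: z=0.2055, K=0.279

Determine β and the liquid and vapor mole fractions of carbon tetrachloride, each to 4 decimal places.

Let β = V/F and solve Σ zᵢ(Kᵢ−1)/(1+β(Kᵢ−1)) = 0.
g(0) = ΣzᵢKᵢ − 1 = 0.3712 and g(1) = 1 − Σzᵢ/Kᵢ = -0.9437, so a root lies in (0, 1).
Iterate (Newton) starting at β = 0.5:
  β = 0.5000: g = -0.23414, g' = -0.9338 → β = 0.2493
  β = 0.2493: g = 0.00601, g' = -1.0629 → β = 0.2549
Converged at β = 0.2549.
Compositions from xᵢ = zᵢ/(1+β(Kᵢ−1)), yᵢ = Kᵢxᵢ:
  diethyl ether: x = 0.1561, y = 0.5779
  carbon tetrachloride: x = 0.1555, y = 0.1925
  n-octane: x = 0.4367, y = 0.1594
  p-xylene: x = 0.2518, y = 0.0702

β = 0.2549, x_carbon tetrachloride = 0.1555, y_carbon tetrachloride = 0.1925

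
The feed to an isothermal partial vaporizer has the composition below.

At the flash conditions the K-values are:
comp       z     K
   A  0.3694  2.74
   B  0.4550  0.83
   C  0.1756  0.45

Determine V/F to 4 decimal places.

Rachford–Rice: g(V/F) = Σ zᵢ(Kᵢ−1)/(1+V/F(Kᵢ−1)) = 0.
Check two-phase: ΣzᵢKᵢ = 1.4688 > 1 and Σzᵢ/Kᵢ = 1.0732 > 1, so g(0) = 0.4688 > 0 and g(1) = -0.0732 < 0.
Newton–Raphson from V/F = 0.5:
  V/F = 0.5000: g = 0.12597, g' = -0.4366 → V/F = 0.7885
  V/F = 0.7885: g = 0.01110, g' = -0.3819 → V/F = 0.8176
  V/F = 0.8176: g = -0.00002, g' = -0.3837 → V/F = 0.8175
Converged at V/F = 0.8175.

V/F = 0.8175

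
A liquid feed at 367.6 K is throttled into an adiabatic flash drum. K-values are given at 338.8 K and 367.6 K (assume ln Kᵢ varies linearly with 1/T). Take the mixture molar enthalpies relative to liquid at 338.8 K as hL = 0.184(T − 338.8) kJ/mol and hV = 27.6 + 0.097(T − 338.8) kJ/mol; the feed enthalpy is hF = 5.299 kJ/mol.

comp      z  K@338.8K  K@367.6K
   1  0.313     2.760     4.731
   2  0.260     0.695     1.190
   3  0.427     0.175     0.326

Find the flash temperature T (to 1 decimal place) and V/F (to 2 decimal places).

Adiabatic flash: solve Rachford–Rice at each trial T, then check hF = ψ·hV(T) + (1−ψ)·hL(T).
  T = 338.8 K: K = (2.760, 0.695, 0.175), RR gives ψ = 0.103, H_out = 2.829 kJ/mol
  T = 367.6 K: K = (4.731, 1.190, 0.326), RR gives ψ = 0.519, H_out = 18.324 kJ/mol
  T = 353.2 K: K = (3.653, 0.919, 0.242), RR gives ψ = 0.320, H_out = 11.087 kJ/mol
  T = 346.0 K: K = (3.185, 0.802, 0.206), RR gives ψ = 0.218, H_out = 7.195 kJ/mol
  T = 342.4 K: K = (2.967, 0.747, 0.190), RR gives ψ = 0.162, H_out = 5.091 kJ/mol
  T = 344.2 K: K = (3.075, 0.774, 0.198), RR gives ψ = 0.190, H_out = 6.160 kJ/mol
  T = 343.3 K: K = (3.020, 0.760, 0.194), RR gives ψ = 0.176, H_out = 5.630 kJ/mol
Linear interpolation between T = 342.4 (H_out = 5.091) and T = 343.3 (H_out = 5.630) on hF = 5.299 gives T ≈ 342.7 K, at which ψ = 0.17.

T = 342.7 K, V/F = 0.17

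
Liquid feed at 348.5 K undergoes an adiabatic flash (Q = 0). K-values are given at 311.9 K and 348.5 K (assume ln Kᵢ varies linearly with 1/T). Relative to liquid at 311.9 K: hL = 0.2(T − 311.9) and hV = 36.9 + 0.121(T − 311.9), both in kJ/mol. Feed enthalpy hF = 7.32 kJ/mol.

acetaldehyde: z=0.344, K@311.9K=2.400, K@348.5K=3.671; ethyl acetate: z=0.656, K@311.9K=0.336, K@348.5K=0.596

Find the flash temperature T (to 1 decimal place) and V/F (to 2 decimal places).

T = 319.6 K, V/F = 0.16

Adiabatic flash: solve Rachford–Rice at each trial T, then check hF = ψ·hV(T) + (1−ψ)·hL(T).
  T = 311.9 K: K = (2.400, 0.336), RR gives ψ = 0.050, H_out = 1.827 kJ/mol
  T = 348.5 K: K = (3.671, 0.596), RR gives ψ = 0.606, H_out = 27.925 kJ/mol
  T = 330.2 K: K = (3.003, 0.455), RR gives ψ = 0.303, H_out = 14.415 kJ/mol
  T = 321.0 K: K = (2.692, 0.392), RR gives ψ = 0.178, H_out = 8.268 kJ/mol
  T = 316.4 K: K = (2.542, 0.363), RR gives ψ = 0.115, H_out = 5.094 kJ/mol
  T = 318.7 K: K = (2.616, 0.377), RR gives ψ = 0.147, H_out = 6.697 kJ/mol
Linear interpolation between T = 318.7 (H_out = 6.697) and T = 321.0 (H_out = 8.268) on hF = 7.32 gives T ≈ 319.6 K, at which ψ = 0.16.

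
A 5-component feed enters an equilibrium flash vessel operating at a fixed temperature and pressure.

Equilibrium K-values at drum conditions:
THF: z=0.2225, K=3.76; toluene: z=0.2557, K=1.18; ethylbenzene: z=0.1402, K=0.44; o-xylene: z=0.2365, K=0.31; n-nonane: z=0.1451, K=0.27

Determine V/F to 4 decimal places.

V/F = 0.2388

Newton iteration, V/F⁰ = 0.35:
  V/F = 0.3500: g = -0.09941, g' = -0.8491 → V/F = 0.2329
  V/F = 0.2329: g = 0.00563, g' = -0.9659 → V/F = 0.2387
  V/F = 0.2387: g = 0.00003, g' = -0.9569 → V/F = 0.2388
Converged at V/F = 0.2388.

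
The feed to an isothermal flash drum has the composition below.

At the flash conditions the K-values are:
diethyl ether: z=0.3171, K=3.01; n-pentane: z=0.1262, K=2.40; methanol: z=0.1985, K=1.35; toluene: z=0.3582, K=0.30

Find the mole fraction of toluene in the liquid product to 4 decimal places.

x_toluene = 0.6262

Let ψ = V/F and solve Σ zᵢ(Kᵢ−1)/(1+ψ(Kᵢ−1)) = 0.
g(0) = ΣzᵢKᵢ − 1 = 0.6328 and g(1) = 1 − Σzᵢ/Kᵢ = -0.4990, so a root lies in (0, 1).
Newton iteration, ψ⁰ = 0.5:
  ψ = 0.5000: g = 0.09519, g' = -0.8373 → ψ = 0.6137
  ψ = 0.6137: g = -0.00198, g' = -0.8843 → ψ = 0.6114
Converged at ψ = 0.6114.
Compositions from xᵢ = zᵢ/(1+ψ(Kᵢ−1)), yᵢ = Kᵢxᵢ:
  diethyl ether: x = 0.1423, y = 0.4282
  n-pentane: x = 0.0680, y = 0.1632
  methanol: x = 0.1635, y = 0.2207
  toluene: x = 0.6262, y = 0.1879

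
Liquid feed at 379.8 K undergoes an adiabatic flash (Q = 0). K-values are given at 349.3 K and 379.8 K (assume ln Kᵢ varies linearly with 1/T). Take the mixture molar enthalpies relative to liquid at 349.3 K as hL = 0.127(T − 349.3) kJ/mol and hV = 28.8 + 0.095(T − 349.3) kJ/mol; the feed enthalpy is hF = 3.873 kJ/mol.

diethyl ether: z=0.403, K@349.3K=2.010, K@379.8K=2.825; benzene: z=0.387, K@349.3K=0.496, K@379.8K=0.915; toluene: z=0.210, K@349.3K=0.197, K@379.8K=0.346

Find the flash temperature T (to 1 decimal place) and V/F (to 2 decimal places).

T = 351.8 K, V/F = 0.12

Adiabatic flash: solve Rachford–Rice at each trial T, then check hF = ψ·hV(T) + (1−ψ)·hL(T).
  T = 349.3 K: K = (2.010, 0.496, 0.197), RR gives ψ = 0.069, H_out = 1.983 kJ/mol
  T = 379.8 K: K = (2.825, 0.915, 0.346), RR gives ψ = 0.760, H_out = 25.014 kJ/mol
  T = 364.6 K: K = (2.401, 0.683, 0.264), RR gives ψ = 0.404, H_out = 13.386 kJ/mol
  T = 357.0 K: K = (2.202, 0.585, 0.229), RR gives ψ = 0.238, H_out = 7.780 kJ/mol
  T = 353.1 K: K = (2.104, 0.538, 0.212), RR gives ψ = 0.154, H_out = 4.885 kJ/mol
  T = 351.2 K: K = (2.057, 0.517, 0.205), RR gives ψ = 0.112, H_out = 3.448 kJ/mol
Linear interpolation between T = 351.2 (H_out = 3.448) and T = 353.1 (H_out = 4.885) on hF = 3.873 gives T ≈ 351.8 K, at which ψ = 0.12.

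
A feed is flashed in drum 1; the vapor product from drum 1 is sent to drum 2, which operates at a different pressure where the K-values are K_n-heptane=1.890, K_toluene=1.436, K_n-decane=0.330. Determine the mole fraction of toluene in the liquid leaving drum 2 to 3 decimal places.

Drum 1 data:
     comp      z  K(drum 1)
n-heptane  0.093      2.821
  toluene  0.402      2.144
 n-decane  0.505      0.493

Drum 1:
Let ψ₁ = V/F and solve Σ zᵢ(Kᵢ−1)/(1+ψ₁(Kᵢ−1)) = 0.
Check two-phase: ΣzᵢKᵢ = 1.373 > 1 and Σzᵢ/Kᵢ = 1.245 > 1, so g(0) = 0.373 > 0 and g(1) = -0.245 < 0.
Iterate (Newton) starting at ψ₁ = 0.5:
  ψ₁ = 0.500: g = 0.0382, g' = -0.530 → ψ₁ = 0.572
  ψ₁ = 0.572: g = 0.0003, g' = -0.524 → ψ₁ = 0.573
Converged at ψ₁ = 0.573.
Drum-1 compositions:
  n-heptane: x = 0.046, y = 0.128
  toluene: x = 0.243, y = 0.521
  n-decane: x = 0.712, y = 0.351
Drum-2 feed = drum-1 vapor: z₂ = (0.1284, 0.5208, 0.3508).
Drum 2:
Let ψ₂ = V/F and solve Σ zᵢ(Kᵢ−1)/(1+ψ₂(Kᵢ−1)) = 0.
Check two-phase: ΣzᵢKᵢ = 1.106 > 1 and Σzᵢ/Kᵢ = 1.494 > 1, so g(0) = 0.106 > 0 and g(1) = -0.494 < 0.
Iterate (Newton) starting at ψ₂ = 0.51:
  ψ₂ = 0.510: g = -0.0927, g' = -0.478 → ψ₂ = 0.316
  ψ₂ = 0.316: g = -0.0094, g' = -0.392 → ψ₂ = 0.292
Converged at ψ₂ = 0.292.
  n-heptane: x = 0.102, y = 0.193
  toluene: x = 0.462, y = 0.663
  n-decane: x = 0.436, y = 0.144

x_toluene (drum 2) = 0.462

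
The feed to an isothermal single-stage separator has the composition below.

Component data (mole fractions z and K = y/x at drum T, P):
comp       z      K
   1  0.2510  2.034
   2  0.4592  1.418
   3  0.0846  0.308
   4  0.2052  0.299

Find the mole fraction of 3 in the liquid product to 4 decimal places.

Rachford–Rice: g(ψ) = Σ zᵢ(Kᵢ−1)/(1+ψ(Kᵢ−1)) = 0.
g(0) = ΣzᵢKᵢ − 1 = 0.2491 and g(1) = 1 − Σzᵢ/Kᵢ = -0.4082, so a root lies in (0, 1).
Newton–Raphson from ψ = 0.39:
  ψ = 0.3900: g = 0.07184, g' = -0.4626 → ψ = 0.5453
  ψ = 0.5453: g = -0.00460, g' = -0.5317 → ψ = 0.5366
Converged at ψ = 0.5366.
Compositions from xᵢ = zᵢ/(1+ψ(Kᵢ−1)), yᵢ = Kᵢxᵢ:
  1: x = 0.1614, y = 0.3284
  2: x = 0.3751, y = 0.5319
  3: x = 0.1346, y = 0.0414
  4: x = 0.3289, y = 0.0983

x_3 = 0.1346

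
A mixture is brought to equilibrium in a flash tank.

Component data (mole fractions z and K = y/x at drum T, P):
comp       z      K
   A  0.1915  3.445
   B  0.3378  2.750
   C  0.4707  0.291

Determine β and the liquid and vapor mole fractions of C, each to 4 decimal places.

Rachford–Rice: g(β) = Σ zᵢ(Kᵢ−1)/(1+β(Kᵢ−1)) = 0.
Feasibility: ΣzᵢKᵢ = 1.7256, Σzᵢ/Kᵢ = 1.7959 — both > 1, two phases present.
Newton iteration, β⁰ = 0.5:
  β = 0.5000: g = 0.00895, g' = -1.0939 → β = 0.5082
Converged at β = 0.5082.
Compositions from xᵢ = zᵢ/(1+β(Kᵢ−1)), yᵢ = Kᵢxᵢ:
  A: x = 0.0854, y = 0.2942
  B: x = 0.1788, y = 0.4917
  C: x = 0.7358, y = 0.2141

β = 0.5082, x_C = 0.7358, y_C = 0.2141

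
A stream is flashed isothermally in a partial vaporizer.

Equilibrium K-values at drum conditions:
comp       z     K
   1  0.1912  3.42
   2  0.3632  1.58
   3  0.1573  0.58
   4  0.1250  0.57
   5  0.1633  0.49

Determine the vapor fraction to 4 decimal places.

Material balance + equilibrium reduce to Σ zᵢ(Kᵢ−1)/(1+ψ(Kᵢ−1)) = 0.
g(0) = ΣzᵢKᵢ − 1 = 0.4703 and g(1) = 1 − Σzᵢ/Kᵢ = -0.1096, so a root lies in (0, 1).
Newton iteration, ψ⁰ = 0.66:
  ψ = 0.6600: g = 0.03850, g' = -0.4246 → ψ = 0.7507
  ψ = 0.7507: g = 0.00023, g' = -0.4215 → ψ = 0.7512
Converged at ψ = 0.7512.

ψ = 0.7512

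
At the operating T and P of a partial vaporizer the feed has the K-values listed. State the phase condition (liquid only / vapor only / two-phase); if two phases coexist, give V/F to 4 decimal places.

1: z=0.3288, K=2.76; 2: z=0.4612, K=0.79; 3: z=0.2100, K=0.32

two-phase, V/F = 0.4688

ΣzᵢKᵢ = 1.3390; Σzᵢ/Kᵢ = 1.3592.
Both exceed 1, so a two-phase solution exists.
Let ψ = V/F and solve Σ zᵢ(Kᵢ−1)/(1+ψ(Kᵢ−1)) = 0.
Newton iteration, ψ⁰ = 0.37:
  ψ = 0.3700: g = 0.05465, g' = -0.5708 → ψ = 0.4657
  ψ = 0.4657: g = 0.00168, g' = -0.5405 → ψ = 0.4688
Converged at ψ = 0.4688.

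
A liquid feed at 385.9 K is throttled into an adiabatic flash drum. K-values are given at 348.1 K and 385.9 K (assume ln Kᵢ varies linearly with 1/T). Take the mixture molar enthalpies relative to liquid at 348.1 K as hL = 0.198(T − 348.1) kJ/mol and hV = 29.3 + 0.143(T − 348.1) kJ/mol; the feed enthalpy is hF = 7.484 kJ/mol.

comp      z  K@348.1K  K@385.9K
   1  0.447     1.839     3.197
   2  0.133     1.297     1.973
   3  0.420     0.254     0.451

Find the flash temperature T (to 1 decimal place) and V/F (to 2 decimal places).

Adiabatic flash: solve Rachford–Rice at each trial T, then check hF = ψ·hV(T) + (1−ψ)·hL(T).
  T = 348.1 K: K = (1.839, 1.297, 0.254), RR gives ψ = 0.183, H_out = 5.347 kJ/mol
  T = 385.9 K: K = (3.197, 1.973, 0.451), RR gives ψ = 0.824, H_out = 29.922 kJ/mol
  T = 367.0 K: K = (2.459, 1.617, 0.343), RR gives ψ = 0.539, H_out = 18.975 kJ/mol
  T = 357.6 K: K = (2.137, 1.453, 0.297), RR gives ψ = 0.385, H_out = 12.950 kJ/mol
  T = 352.9 K: K = (1.986, 1.375, 0.275), RR gives ψ = 0.293, H_out = 9.469 kJ/mol
  T = 350.5 K: K = (1.911, 1.336, 0.264), RR gives ψ = 0.241, H_out = 7.496 kJ/mol
Linear interpolation between T = 348.1 (H_out = 5.347) and T = 350.5 (H_out = 7.496) on hF = 7.484 gives T ≈ 350.5 K, at which ψ = 0.24.

T = 350.5 K, V/F = 0.24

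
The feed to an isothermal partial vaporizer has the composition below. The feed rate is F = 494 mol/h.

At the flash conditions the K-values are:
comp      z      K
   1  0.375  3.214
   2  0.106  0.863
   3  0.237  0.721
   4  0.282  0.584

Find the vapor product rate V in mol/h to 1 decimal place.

V = 424.5 mol/h

Material balance + equilibrium reduce to Σ zᵢ(Kᵢ−1)/(1+ψ(Kᵢ−1)) = 0.
Check two-phase: ΣzᵢKᵢ = 1.632 > 1 and Σzᵢ/Kᵢ = 1.051 > 1, so g(0) = 0.632 > 0 and g(1) = -0.051 < 0.
Newton–Raphson from ψ = 0.5:
  ψ = 0.500: g = 0.1535, g' = -0.519 → ψ = 0.796
  ψ = 0.796: g = 0.0240, g' = -0.383 → ψ = 0.858
  ψ = 0.858: g = 0.0004, g' = -0.371 → ψ = 0.859
Converged at ψ = 0.859.
Then V = ψ·F = 0.8594·494 = 424.5 mol/h and L = F − V = 69.5 mol/h.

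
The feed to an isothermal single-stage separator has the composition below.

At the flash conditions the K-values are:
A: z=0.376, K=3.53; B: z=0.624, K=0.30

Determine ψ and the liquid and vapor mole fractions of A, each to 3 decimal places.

Let ψ = V/F and solve Σ zᵢ(Kᵢ−1)/(1+ψ(Kᵢ−1)) = 0.
Feasibility: ΣzᵢKᵢ = 1.514, Σzᵢ/Kᵢ = 2.187 — both > 1, two phases present.
Binary case is linear: z₁(K₁−1)(1+ψ(K₂−1)) + z₂(K₂−1)(1+ψ(K₁−1)) = 0
⇒ ψ = [z₁(K₁−1)+z₂(K₂−1)] / [−(K₁−1)(K₂−1)] = 0.5145/1.7710 = 0.291
Compositions from xᵢ = zᵢ/(1+ψ(Kᵢ−1)), yᵢ = Kᵢxᵢ:
  A: x = 0.217, y = 0.765
  B: x = 0.783, y = 0.235

ψ = 0.291, x_A = 0.217, y_A = 0.765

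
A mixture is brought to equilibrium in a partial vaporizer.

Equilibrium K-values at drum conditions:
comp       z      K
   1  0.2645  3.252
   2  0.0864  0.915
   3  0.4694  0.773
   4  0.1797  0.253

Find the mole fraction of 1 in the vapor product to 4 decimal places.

y_1 = 0.4551

Iterate (Newton) starting at ψ = 0.42:
  ψ = 0.4200: g = -0.01489, g' = -0.5974 → ψ = 0.3951
  ψ = 0.3951: g = 0.00012, g' = -0.6073 → ψ = 0.3953
Converged at ψ = 0.3953.
Compositions from xᵢ = zᵢ/(1+ψ(Kᵢ−1)), yᵢ = Kᵢxᵢ:
  1: x = 0.1399, y = 0.4551
  2: x = 0.0894, y = 0.0818
  3: x = 0.5157, y = 0.3986
  4: x = 0.2550, y = 0.0645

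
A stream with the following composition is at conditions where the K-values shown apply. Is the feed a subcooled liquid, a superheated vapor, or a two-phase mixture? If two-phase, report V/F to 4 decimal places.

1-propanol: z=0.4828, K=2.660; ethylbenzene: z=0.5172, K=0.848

superheated vapor

ΣzᵢKᵢ = 1.7228; Σzᵢ/Kᵢ = 0.7914.
Since Σzᵢ/Kᵢ < 1 the mixture is above its dew point — single vapor phase.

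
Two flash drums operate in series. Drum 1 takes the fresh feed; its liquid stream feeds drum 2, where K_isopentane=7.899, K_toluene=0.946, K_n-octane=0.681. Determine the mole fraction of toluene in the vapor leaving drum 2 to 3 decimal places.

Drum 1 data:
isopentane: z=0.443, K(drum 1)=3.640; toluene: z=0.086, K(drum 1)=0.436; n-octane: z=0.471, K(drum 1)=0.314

y_toluene (drum 2) = 0.113

Drum 1:
Material balance + equilibrium reduce to Σ zᵢ(Kᵢ−1)/(1+ψ₁(Kᵢ−1)) = 0.
Feasibility: ΣzᵢKᵢ = 1.798, Σzᵢ/Kᵢ = 1.819 — both > 1, two phases present.
Newton–Raphson from ψ₁ = 0.5:
  ψ₁ = 0.500: g = -0.0552, g' = -1.140 → ψ₁ = 0.452
Converged at ψ₁ = 0.452.
Drum-1 compositions:
  isopentane: x = 0.202, y = 0.735
  toluene: x = 0.115, y = 0.050
  n-octane: x = 0.683, y = 0.214
Drum-2 feed = drum-1 liquid: z₂ = (0.2020, 0.1154, 0.6826).
Drum 2:
Material balance + equilibrium reduce to Σ zᵢ(Kᵢ−1)/(1+ψ₂(Kᵢ−1)) = 0.
Feasibility: ΣzᵢKᵢ = 2.170, Σzᵢ/Kᵢ = 1.150 — both > 1, two phases present.
Newton iteration, ψ₂⁰ = 0.5:
  ψ₂ = 0.500: g = 0.0478, g' = -0.584 → ψ₂ = 0.582
  ψ₂ = 0.582: g = 0.0042, g' = -0.488 → ψ₂ = 0.590
Converged at ψ₂ = 0.590.
  isopentane: x = 0.040, y = 0.315
  toluene: x = 0.119, y = 0.113
  n-octane: x = 0.841, y = 0.573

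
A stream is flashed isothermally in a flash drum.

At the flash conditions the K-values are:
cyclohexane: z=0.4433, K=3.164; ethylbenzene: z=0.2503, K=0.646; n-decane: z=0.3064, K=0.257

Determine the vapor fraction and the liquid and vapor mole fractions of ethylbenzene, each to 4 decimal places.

ψ = 0.4904, x_ethylbenzene = 0.3029, y_ethylbenzene = 0.1957

Material balance + equilibrium reduce to Σ zᵢ(Kᵢ−1)/(1+ψ(Kᵢ−1)) = 0.
Feasibility: ΣzᵢKᵢ = 1.6430, Σzᵢ/Kᵢ = 1.7198 — both > 1, two phases present.
Newton–Raphson from ψ = 0.5:
  ψ = 0.5000: g = -0.00912, g' = -0.9534 → ψ = 0.4904
Converged at ψ = 0.4904.
Compositions from xᵢ = zᵢ/(1+ψ(Kᵢ−1)), yᵢ = Kᵢxᵢ:
  cyclohexane: x = 0.2151, y = 0.6804
  ethylbenzene: x = 0.3029, y = 0.1957
  n-decane: x = 0.4821, y = 0.1239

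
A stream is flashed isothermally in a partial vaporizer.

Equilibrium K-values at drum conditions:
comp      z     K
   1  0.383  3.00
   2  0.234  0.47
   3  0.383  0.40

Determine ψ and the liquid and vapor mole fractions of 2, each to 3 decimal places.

Let ψ = V/F and solve Σ zᵢ(Kᵢ−1)/(1+ψ(Kᵢ−1)) = 0.
Check two-phase: ΣzᵢKᵢ = 1.412 > 1 and Σzᵢ/Kᵢ = 1.583 > 1, so g(0) = 0.412 > 0 and g(1) = -0.583 < 0.
Newton–Raphson from ψ = 0.54:
  ψ = 0.540: g = -0.1454, g' = -0.785 → ψ = 0.355
  ψ = 0.355: g = 0.0034, g' = -0.846 → ψ = 0.359
Converged at ψ = 0.359.
Compositions from xᵢ = zᵢ/(1+ψ(Kᵢ−1)), yᵢ = Kᵢxᵢ:
  1: x = 0.223, y = 0.669
  2: x = 0.289, y = 0.136
  3: x = 0.488, y = 0.195

ψ = 0.359, x_2 = 0.289, y_2 = 0.136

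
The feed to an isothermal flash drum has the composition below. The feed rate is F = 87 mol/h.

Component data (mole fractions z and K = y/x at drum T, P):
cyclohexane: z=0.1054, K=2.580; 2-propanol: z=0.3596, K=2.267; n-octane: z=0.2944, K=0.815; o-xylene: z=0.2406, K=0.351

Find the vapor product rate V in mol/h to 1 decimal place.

V = 56.6 mol/h

Material balance + equilibrium reduce to Σ zᵢ(Kᵢ−1)/(1+V/F(Kᵢ−1)) = 0.
Check two-phase: ΣzᵢKᵢ = 1.4115 > 1 and Σzᵢ/Kᵢ = 1.2462 > 1, so g(0) = 0.4115 > 0 and g(1) = -0.2462 < 0.
Newton–Raphson from V/F = 0.5:
  V/F = 0.5000: g = 0.08078, g' = -0.5328 → V/F = 0.6516
  V/F = 0.6516: g = -0.00088, g' = -0.5544 → V/F = 0.6500
Converged at V/F = 0.6500.
Then V = V/F·F = 0.6500·87 = 56.6 mol/h and L = F − V = 30.4 mol/h.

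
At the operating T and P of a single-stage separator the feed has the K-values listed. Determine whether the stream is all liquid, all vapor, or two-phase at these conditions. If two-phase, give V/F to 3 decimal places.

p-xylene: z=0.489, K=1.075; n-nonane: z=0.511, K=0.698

ΣzᵢKᵢ = 0.882; Σzᵢ/Kᵢ = 1.187.
Since ΣzᵢKᵢ < 1 the mixture is below its bubble point — single liquid phase.

all liquid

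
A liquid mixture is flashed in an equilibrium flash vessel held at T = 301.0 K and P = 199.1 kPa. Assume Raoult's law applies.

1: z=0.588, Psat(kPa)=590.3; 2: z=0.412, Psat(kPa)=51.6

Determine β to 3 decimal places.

β = 0.584

Raoult's law: Kᵢ = Pᵢˢᵃᵗ/P = Pᵢˢᵃᵗ/199.1.
  K_1 = 590.3/199.1 = 2.96484, K_2 = 51.6/199.1 = 0.25917
Let β = V/F and solve Σ zᵢ(Kᵢ−1)/(1+β(Kᵢ−1)) = 0.
g(0) = ΣzᵢKᵢ − 1 = 0.850 and g(1) = 1 − Σzᵢ/Kᵢ = -0.788, so a root lies in (0, 1).
Iterate (Newton) starting at β = 0.5:
  β = 0.500: g = 0.0980, g' = -1.148 → β = 0.585
  β = 0.585: g = -0.0016, g' = -1.196 → β = 0.584
Converged at β = 0.584.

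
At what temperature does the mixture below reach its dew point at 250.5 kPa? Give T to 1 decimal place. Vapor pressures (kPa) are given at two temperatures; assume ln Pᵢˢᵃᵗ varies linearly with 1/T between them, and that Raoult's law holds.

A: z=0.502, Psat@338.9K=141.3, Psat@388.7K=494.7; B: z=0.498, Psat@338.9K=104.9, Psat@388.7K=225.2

T = 376.0 K

Dew-point temperature: Σzᵢ·P/Pᵢˢᵃᵗ(T) = 1. Interpolate ln Pᵢˢᵃᵗ = aᵢ + bᵢ/T.
  T = 338.9 K: ΣzᵢP/Pᵢˢᵃᵗ = 2.0792
  T = 388.7 K: ΣzᵢP/Pᵢˢᵃᵗ = 0.8081
  T = 363.8 K: ΣzᵢP/Pᵢˢᵃᵗ = 1.2464
  T = 376.2 K: ΣzᵢP/Pᵢˢᵃᵗ = 0.9959
  T = 370.0 K: ΣzᵢP/Pᵢˢᵃᵗ = 1.1116
  T = 373.1 K: ΣzᵢP/Pᵢˢᵃᵗ = 1.0515
  T = 374.6 K: ΣzᵢP/Pᵢˢᵃᵗ = 1.0241
Interpolating between 374.6 K and 376.2 K gives T ≈ 376.0 K.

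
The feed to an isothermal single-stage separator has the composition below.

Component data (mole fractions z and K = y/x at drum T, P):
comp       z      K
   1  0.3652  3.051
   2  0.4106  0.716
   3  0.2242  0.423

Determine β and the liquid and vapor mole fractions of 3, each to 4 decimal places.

Newton iteration, β⁰ = 0.5:
  β = 0.5000: g = 0.05207, g' = -0.5669 → β = 0.5919
  β = 0.5919: g = 0.00171, g' = -0.5334 → β = 0.5951
Converged at β = 0.5951.
Compositions from xᵢ = zᵢ/(1+β(Kᵢ−1)), yᵢ = Kᵢxᵢ:
  1: x = 0.1645, y = 0.5018
  2: x = 0.4941, y = 0.3538
  3: x = 0.3414, y = 0.1444

β = 0.5951, x_3 = 0.3414, y_3 = 0.1444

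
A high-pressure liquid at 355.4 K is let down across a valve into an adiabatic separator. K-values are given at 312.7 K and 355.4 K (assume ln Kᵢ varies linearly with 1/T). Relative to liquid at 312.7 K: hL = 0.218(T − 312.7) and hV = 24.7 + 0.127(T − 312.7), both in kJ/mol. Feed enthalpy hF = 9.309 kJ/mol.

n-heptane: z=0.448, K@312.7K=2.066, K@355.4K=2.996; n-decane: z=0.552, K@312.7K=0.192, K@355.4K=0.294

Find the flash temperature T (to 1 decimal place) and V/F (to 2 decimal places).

Adiabatic flash: solve Rachford–Rice at each trial T, then check hF = ψ·hV(T) + (1−ψ)·hL(T).
  T = 312.7 K: K = (2.066, 0.192), RR gives ψ = 0.037, H_out = 0.905 kJ/mol
  T = 355.4 K: K = (2.996, 0.294), RR gives ψ = 0.358, H_out = 16.760 kJ/mol
  T = 334.0 K: K = (2.517, 0.241), RR gives ψ = 0.226, H_out = 9.789 kJ/mol
  T = 323.4 K: K = (2.289, 0.216), RR gives ψ = 0.143, H_out = 5.726 kJ/mol
  T = 328.7 K: K = (2.402, 0.228), RR gives ψ = 0.187, H_out = 7.826 kJ/mol
  T = 331.4 K: K = (2.460, 0.235), RR gives ψ = 0.207, H_out = 8.842 kJ/mol
  T = 332.7 K: K = (2.488, 0.238), RR gives ψ = 0.217, H_out = 9.319 kJ/mol
Linear interpolation between T = 331.4 (H_out = 8.842) and T = 332.7 (H_out = 9.319) on hF = 9.309 gives T ≈ 332.7 K, at which ψ = 0.22.

T = 332.7 K, V/F = 0.22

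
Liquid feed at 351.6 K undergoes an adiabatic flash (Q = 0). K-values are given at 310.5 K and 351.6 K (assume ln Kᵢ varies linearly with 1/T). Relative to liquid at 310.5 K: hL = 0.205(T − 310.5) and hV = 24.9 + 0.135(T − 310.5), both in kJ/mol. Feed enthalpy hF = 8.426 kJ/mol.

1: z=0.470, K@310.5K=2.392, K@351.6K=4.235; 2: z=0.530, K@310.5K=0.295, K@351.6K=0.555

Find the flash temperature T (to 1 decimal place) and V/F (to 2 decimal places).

Adiabatic flash: solve Rachford–Rice at each trial T, then check hF = ψ·hV(T) + (1−ψ)·hL(T).
  T = 310.5 K: K = (2.392, 0.295), RR gives ψ = 0.286, H_out = 7.119 kJ/mol
  T = 351.6 K: K = (4.235, 0.555), RR gives ψ = 0.892, H_out = 28.078 kJ/mol
  T = 331.1 K: K = (3.242, 0.413), RR gives ψ = 0.564, H_out = 17.459 kJ/mol
  T = 320.8 K: K = (2.798, 0.351), RR gives ψ = 0.429, H_out = 12.494 kJ/mol
  T = 315.6 K: K = (2.589, 0.322), RR gives ψ = 0.360, H_out = 9.869 kJ/mol
  T = 313.1 K: K = (2.491, 0.309), RR gives ψ = 0.324, H_out = 8.548 kJ/mol
  T = 311.8 K: K = (2.441, 0.302), RR gives ψ = 0.305, H_out = 7.842 kJ/mol
Linear interpolation between T = 311.8 (H_out = 7.842) and T = 313.1 (H_out = 8.548) on hF = 8.426 gives T ≈ 312.9 K, at which ψ = 0.32.

T = 312.9 K, V/F = 0.32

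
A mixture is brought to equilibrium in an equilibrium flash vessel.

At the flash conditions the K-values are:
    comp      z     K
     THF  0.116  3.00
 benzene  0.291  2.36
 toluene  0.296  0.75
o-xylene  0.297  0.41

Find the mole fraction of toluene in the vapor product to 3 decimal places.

y_toluene = 0.256

Rachford–Rice: g(V/F) = Σ zᵢ(Kᵢ−1)/(1+V/F(Kᵢ−1)) = 0.
g(0) = ΣzᵢKᵢ − 1 = 0.379 and g(1) = 1 − Σzᵢ/Kᵢ = -0.281, so a root lies in (0, 1).
Iterate (Newton) starting at V/F = 0.41:
  V/F = 0.410: g = 0.0680, g' = -0.565 → V/F = 0.530
  V/F = 0.530: g = 0.0022, g' = -0.535 → V/F = 0.534
Converged at V/F = 0.534.
Compositions from xᵢ = zᵢ/(1+V/F(Kᵢ−1)), yᵢ = Kᵢxᵢ:
  THF: x = 0.056, y = 0.168
  benzene: x = 0.169, y = 0.398
  toluene: x = 0.342, y = 0.256
  o-xylene: x = 0.434, y = 0.178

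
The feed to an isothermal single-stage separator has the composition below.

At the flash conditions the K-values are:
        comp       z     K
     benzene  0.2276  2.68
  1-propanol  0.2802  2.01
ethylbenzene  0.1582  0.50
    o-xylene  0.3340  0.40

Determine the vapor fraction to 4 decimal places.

ψ = 0.5065

Let ψ = V/F and solve Σ zᵢ(Kᵢ−1)/(1+ψ(Kᵢ−1)) = 0.
g(0) = ΣzᵢKᵢ − 1 = 0.3859 and g(1) = 1 − Σzᵢ/Kᵢ = -0.3757, so a root lies in (0, 1).
Newton iteration, ψ⁰ = 0.5:
  ψ = 0.5000: g = 0.00410, g' = -0.6316 → ψ = 0.5065
Converged at ψ = 0.5065.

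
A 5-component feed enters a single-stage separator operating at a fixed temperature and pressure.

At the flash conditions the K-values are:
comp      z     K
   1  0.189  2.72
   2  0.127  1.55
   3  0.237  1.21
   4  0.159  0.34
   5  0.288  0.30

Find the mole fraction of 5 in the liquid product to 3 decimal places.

Rachford–Rice: g(ψ) = Σ zᵢ(Kᵢ−1)/(1+ψ(Kᵢ−1)) = 0.
Check two-phase: ΣzᵢKᵢ = 1.138 > 1 and Σzᵢ/Kᵢ = 1.775 > 1, so g(0) = 0.138 > 0 and g(1) = -0.775 < 0.
Newton iteration, ψ⁰ = 0.5:
  ψ = 0.500: g = -0.1922, g' = -0.682 → ψ = 0.218
  ψ = 0.218: g = -0.0142, g' = -0.627 → ψ = 0.196
Converged at ψ = 0.196.
Compositions from xᵢ = zᵢ/(1+ψ(Kᵢ−1)), yᵢ = Kᵢxᵢ:
  1: x = 0.141, y = 0.385
  2: x = 0.115, y = 0.178
  3: x = 0.228, y = 0.275
  4: x = 0.183, y = 0.062
  5: x = 0.334, y = 0.100

x_5 = 0.334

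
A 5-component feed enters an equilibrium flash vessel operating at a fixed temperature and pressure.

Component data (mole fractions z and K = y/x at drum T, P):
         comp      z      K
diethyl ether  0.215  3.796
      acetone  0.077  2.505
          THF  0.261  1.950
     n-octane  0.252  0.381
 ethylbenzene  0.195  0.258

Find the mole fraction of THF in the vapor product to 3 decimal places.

Let ψ = V/F and solve Σ zᵢ(Kᵢ−1)/(1+ψ(Kᵢ−1)) = 0.
Feasibility: ΣzᵢKᵢ = 1.664, Σzᵢ/Kᵢ = 1.638 — both > 1, two phases present.
Newton–Raphson from ψ = 0.5:
  ψ = 0.500: g = 0.0290, g' = -0.931 → ψ = 0.531
Converged at ψ = 0.531.
Compositions from xᵢ = zᵢ/(1+ψ(Kᵢ−1)), yᵢ = Kᵢxᵢ:
  diethyl ether: x = 0.087, y = 0.328
  acetone: x = 0.043, y = 0.107
  THF: x = 0.173, y = 0.338
  n-octane: x = 0.375, y = 0.143
  ethylbenzene: x = 0.322, y = 0.083

y_THF = 0.338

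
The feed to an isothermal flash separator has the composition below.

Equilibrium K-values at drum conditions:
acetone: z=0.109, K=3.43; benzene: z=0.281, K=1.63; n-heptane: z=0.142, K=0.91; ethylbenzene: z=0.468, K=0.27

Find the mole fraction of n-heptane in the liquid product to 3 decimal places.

Rachford–Rice: g(β) = Σ zᵢ(Kᵢ−1)/(1+β(Kᵢ−1)) = 0.
g(0) = ΣzᵢKᵢ − 1 = 0.087 and g(1) = 1 − Σzᵢ/Kᵢ = -1.094, so a root lies in (0, 1).
Iterate (Newton) starting at β = 0.69:
  β = 0.690: g = -0.4797, g' = -1.158 → β = 0.276
  β = 0.276: g = -0.1314, g' = -0.704 → β = 0.089
  β = 0.089: g = 0.0071, g' = -0.821 → β = 0.098
Converged at β = 0.098.
Compositions from xᵢ = zᵢ/(1+β(Kᵢ−1)), yᵢ = Kᵢxᵢ:
  acetone: x = 0.088, y = 0.302
  benzene: x = 0.265, y = 0.431
  n-heptane: x = 0.143, y = 0.130
  ethylbenzene: x = 0.504, y = 0.136

x_n-heptane = 0.143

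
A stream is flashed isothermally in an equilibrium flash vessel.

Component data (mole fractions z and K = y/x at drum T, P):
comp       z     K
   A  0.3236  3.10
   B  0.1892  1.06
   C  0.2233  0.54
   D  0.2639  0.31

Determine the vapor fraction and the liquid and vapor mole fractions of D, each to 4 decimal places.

Rachford–Rice: g(ψ) = Σ zᵢ(Kᵢ−1)/(1+ψ(Kᵢ−1)) = 0.
Feasibility: ΣzᵢKᵢ = 1.4061, Σzᵢ/Kᵢ = 1.5477 — both > 1, two phases present.
Iterate (Newton) starting at ψ = 0.5:
  ψ = 0.5000: g = -0.06889, g' = -0.7128 → ψ = 0.4034
  ψ = 0.4034: g = 0.00057, g' = -0.7314 → ψ = 0.4041
Converged at ψ = 0.4041.
Compositions from xᵢ = zᵢ/(1+ψ(Kᵢ−1)), yᵢ = Kᵢxᵢ:
  A: x = 0.1750, y = 0.5426
  B: x = 0.1847, y = 0.1958
  C: x = 0.2743, y = 0.1481
  D: x = 0.3659, y = 0.1134

ψ = 0.4041, x_D = 0.3659, y_D = 0.1134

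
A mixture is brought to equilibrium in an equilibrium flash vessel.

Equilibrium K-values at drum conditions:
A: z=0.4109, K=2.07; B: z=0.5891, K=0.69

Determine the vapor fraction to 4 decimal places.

Rachford–Rice: g(ψ) = Σ zᵢ(Kᵢ−1)/(1+ψ(Kᵢ−1)) = 0.
Check two-phase: ΣzᵢKᵢ = 1.2570 > 1 and Σzᵢ/Kᵢ = 1.0523 > 1, so g(0) = 0.2570 > 0 and g(1) = -0.0523 < 0.
Newton–Raphson from ψ = 0.52:
  ψ = 0.5200: g = 0.06477, g' = -0.2747 → ψ = 0.7558
  ψ = 0.7558: g = 0.00458, g' = -0.2404 → ψ = 0.7749
Converged at ψ = 0.7749.

ψ = 0.7749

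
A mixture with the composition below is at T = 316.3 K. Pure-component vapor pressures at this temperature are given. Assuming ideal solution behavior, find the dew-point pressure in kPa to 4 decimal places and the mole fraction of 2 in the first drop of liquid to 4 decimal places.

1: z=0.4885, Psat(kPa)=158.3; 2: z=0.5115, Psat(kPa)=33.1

At the dew point ψ → 1, so Σzᵢ/Kᵢ = 1 with Kᵢ = Pᵢˢᵃᵗ/P ⇒ 1/P = Σzᵢ/Pᵢˢᵃᵗ.
1/P = 0.4885/158.3 + 0.5115/33.1 = 0.0185391 ⇒ P = 53.9401 kPa
xᵢ = zᵢP/Pᵢˢᵃᵗ ⇒ x_2 = 0.5115·53.9401/33.1 = 0.8335

Pdew = 53.9401 kPa, x_2 = 0.8335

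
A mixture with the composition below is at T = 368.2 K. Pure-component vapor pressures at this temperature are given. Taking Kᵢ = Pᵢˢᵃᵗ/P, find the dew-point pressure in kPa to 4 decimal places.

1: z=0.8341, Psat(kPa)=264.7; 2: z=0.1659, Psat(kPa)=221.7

At the dew point ψ → 1, so Σzᵢ/Kᵢ = 1 with Kᵢ = Pᵢˢᵃᵗ/P ⇒ 1/P = Σzᵢ/Pᵢˢᵃᵗ.
1/P = 0.8341/264.7 + 0.1659/221.7 = 0.0038994 ⇒ P = 256.4482 kPa

Pdew = 256.4482 kPa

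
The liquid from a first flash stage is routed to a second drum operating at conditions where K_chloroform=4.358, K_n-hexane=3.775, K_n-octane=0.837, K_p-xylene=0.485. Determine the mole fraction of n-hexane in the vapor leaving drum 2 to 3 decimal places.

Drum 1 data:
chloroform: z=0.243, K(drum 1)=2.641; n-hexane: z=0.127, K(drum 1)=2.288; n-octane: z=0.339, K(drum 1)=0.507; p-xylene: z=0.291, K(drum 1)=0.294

Drum 1:
Rachford–Rice: g(ψ₁) = Σ zᵢ(Kᵢ−1)/(1+ψ₁(Kᵢ−1)) = 0.
Check two-phase: ΣzᵢKᵢ = 1.190 > 1 and Σzᵢ/Kᵢ = 1.806 > 1, so g(0) = 0.190 > 0 and g(1) = -0.806 < 0.
Newton–Raphson from ψ₁ = 0.57:
  ψ₁ = 0.570: g = -0.2759, g' = -0.810 → ψ₁ = 0.230
  ψ₁ = 0.230: g = -0.0177, g' = -0.782 → ψ₁ = 0.207
Converged at ψ₁ = 0.207.
Drum-1 compositions:
  chloroform: x = 0.181, y = 0.479
  n-hexane: x = 0.100, y = 0.229
  n-octane: x = 0.378, y = 0.191
  p-xylene: x = 0.341, y = 0.100
Drum-2 feed = drum-1 liquid: z₂ = (0.1814, 0.1003, 0.3775, 0.3408).
Drum 2:
Newton iteration, ψ₂⁰ = 0.5:
  ψ₂ = 0.500: g = 0.0405, g' = -0.596 → ψ₂ = 0.568
  ψ₂ = 0.568: g = 0.0016, g' = -0.551 → ψ₂ = 0.571
Converged at ψ₂ = 0.571.
  chloroform: x = 0.062, y = 0.271
  n-hexane: x = 0.039, y = 0.146
  n-octane: x = 0.416, y = 0.348
  p-xylene: x = 0.483, y = 0.234

y_n-hexane (drum 2) = 0.146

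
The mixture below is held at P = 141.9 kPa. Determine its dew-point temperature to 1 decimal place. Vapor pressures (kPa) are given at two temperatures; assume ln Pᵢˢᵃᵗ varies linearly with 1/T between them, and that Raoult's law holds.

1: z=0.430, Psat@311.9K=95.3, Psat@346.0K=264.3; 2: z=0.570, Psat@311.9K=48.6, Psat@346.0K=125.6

Dew-point temperature: Σzᵢ·P/Pᵢˢᵃᵗ(T) = 1. Interpolate ln Pᵢˢᵃᵗ = aᵢ + bᵢ/T.
  T = 311.9 K: ΣzᵢP/Pᵢˢᵃᵗ = 2.3045
  T = 346.0 K: ΣzᵢP/Pᵢˢᵃᵗ = 0.8748
  T = 328.9 K: ΣzᵢP/Pᵢˢᵃᵗ = 1.3865
  T = 337.4 K: ΣzᵢP/Pᵢˢᵃᵗ = 1.0964
  T = 341.7 K: ΣzᵢP/Pᵢˢᵃᵗ = 0.9780
  T = 339.5 K: ΣzᵢP/Pᵢˢᵃᵗ = 1.0365
Interpolating between 339.5 K and 341.7 K gives T ≈ 340.9 K.

T = 340.9 K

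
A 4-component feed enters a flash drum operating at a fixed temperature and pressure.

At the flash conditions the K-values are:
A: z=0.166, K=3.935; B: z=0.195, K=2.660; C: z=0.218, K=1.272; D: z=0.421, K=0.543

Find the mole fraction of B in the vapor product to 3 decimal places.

Iterate (Newton) starting at β = 0.5:
  β = 0.500: g = 0.1772, g' = -0.556 → β = 0.819
  β = 0.819: g = 0.0214, g' = -0.455 → β = 0.866
Converged at β = 0.866.
Compositions from xᵢ = zᵢ/(1+β(Kᵢ−1)), yᵢ = Kᵢxᵢ:
  A: x = 0.047, y = 0.184
  B: x = 0.080, y = 0.213
  C: x = 0.176, y = 0.224
  D: x = 0.697, y = 0.378

y_B = 0.213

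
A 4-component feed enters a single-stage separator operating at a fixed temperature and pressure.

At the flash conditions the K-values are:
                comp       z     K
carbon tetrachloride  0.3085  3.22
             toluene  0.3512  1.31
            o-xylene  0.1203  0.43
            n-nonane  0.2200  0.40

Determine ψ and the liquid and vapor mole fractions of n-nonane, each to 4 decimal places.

Material balance + equilibrium reduce to Σ zᵢ(Kᵢ−1)/(1+ψ(Kᵢ−1)) = 0.
Check two-phase: ΣzᵢKᵢ = 1.5932 > 1 and Σzᵢ/Kᵢ = 1.1937 > 1, so g(0) = 0.5932 > 0 and g(1) = -0.1937 < 0.
Newton–Raphson from ψ = 0.43:
  ψ = 0.4300: g = 0.17772, g' = -0.6367 → ψ = 0.7091
  ψ = 0.7091: g = 0.01044, g' = -0.6022 → ψ = 0.7265
  ψ = 0.7265: g = -0.00005, g' = -0.6079 → ψ = 0.7264
Converged at ψ = 0.7264.
Compositions from xᵢ = zᵢ/(1+ψ(Kᵢ−1)), yᵢ = Kᵢxᵢ:
  carbon tetrachloride: x = 0.1181, y = 0.3802
  toluene: x = 0.2867, y = 0.3755
  o-xylene: x = 0.2053, y = 0.0883
  n-nonane: x = 0.3900, y = 0.1560

ψ = 0.7264, x_n-nonane = 0.3900, y_n-nonane = 0.1560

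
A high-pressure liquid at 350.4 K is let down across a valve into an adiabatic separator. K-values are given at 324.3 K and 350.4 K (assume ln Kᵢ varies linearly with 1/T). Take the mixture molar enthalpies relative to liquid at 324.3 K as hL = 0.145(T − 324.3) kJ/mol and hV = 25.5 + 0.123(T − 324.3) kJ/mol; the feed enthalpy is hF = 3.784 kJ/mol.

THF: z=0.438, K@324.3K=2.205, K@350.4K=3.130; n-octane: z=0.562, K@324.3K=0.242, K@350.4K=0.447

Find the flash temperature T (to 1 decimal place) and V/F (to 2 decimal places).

Adiabatic flash: solve Rachford–Rice at each trial T, then check hF = ψ·hV(T) + (1−ψ)·hL(T).
  T = 324.3 K: K = (2.205, 0.242), RR gives ψ = 0.111, H_out = 2.842 kJ/mol
  T = 350.4 K: K = (3.130, 0.447), RR gives ψ = 0.528, H_out = 16.950 kJ/mol
  T = 337.4 K: K = (2.647, 0.333), RR gives ψ = 0.316, H_out = 9.856 kJ/mol
  T = 330.9 K: K = (2.422, 0.285), RR gives ψ = 0.218, H_out = 6.472 kJ/mol
  T = 327.6 K: K = (2.312, 0.263), RR gives ψ = 0.166, H_out = 4.697 kJ/mol
  T = 326.0 K: K = (2.260, 0.253), RR gives ψ = 0.140, H_out = 3.809 kJ/mol
Linear interpolation between T = 324.3 (H_out = 2.842) and T = 326.0 (H_out = 3.809) on hF = 3.784 gives T ≈ 326.0 K, at which ψ = 0.14.

T = 326.0 K, V/F = 0.14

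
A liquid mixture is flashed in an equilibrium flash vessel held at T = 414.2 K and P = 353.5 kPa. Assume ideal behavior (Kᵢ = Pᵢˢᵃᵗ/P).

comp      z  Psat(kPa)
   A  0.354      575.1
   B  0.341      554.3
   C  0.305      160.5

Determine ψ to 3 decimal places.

ψ = 0.763

Raoult's law: Kᵢ = Pᵢˢᵃᵗ/P = Pᵢˢᵃᵗ/353.5.
  K_A = 575.1/353.5 = 1.62687, K_B = 554.3/353.5 = 1.56803, K_C = 160.5/353.5 = 0.45403
Rachford–Rice: g(ψ) = Σ zᵢ(Kᵢ−1)/(1+ψ(Kᵢ−1)) = 0.
Feasibility: ΣzᵢKᵢ = 1.249, Σzᵢ/Kᵢ = 1.107 — both > 1, two phases present.
Newton–Raphson from ψ = 0.36:
  ψ = 0.360: g = 0.1346, g' = -0.309 → ψ = 0.795
  ψ = 0.795: g = -0.0128, g' = -0.398 → ψ = 0.763
Converged at ψ = 0.763.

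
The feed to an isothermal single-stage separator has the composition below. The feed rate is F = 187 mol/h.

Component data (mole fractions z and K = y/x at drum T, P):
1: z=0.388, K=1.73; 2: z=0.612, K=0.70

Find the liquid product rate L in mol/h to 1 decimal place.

L = 101.9 mol/h

Let ψ = V/F and solve Σ zᵢ(Kᵢ−1)/(1+ψ(Kᵢ−1)) = 0.
Feasibility: ΣzᵢKᵢ = 1.100, Σzᵢ/Kᵢ = 1.099 — both > 1, two phases present.
Binary case is linear: z₁(K₁−1)(1+ψ(K₂−1)) + z₂(K₂−1)(1+ψ(K₁−1)) = 0
⇒ ψ = [z₁(K₁−1)+z₂(K₂−1)] / [−(K₁−1)(K₂−1)] = 0.0996/0.2190 = 0.455
Then V = ψ·F = 0.4550·187 = 85.1 mol/h and L = F − V = 101.9 mol/h.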